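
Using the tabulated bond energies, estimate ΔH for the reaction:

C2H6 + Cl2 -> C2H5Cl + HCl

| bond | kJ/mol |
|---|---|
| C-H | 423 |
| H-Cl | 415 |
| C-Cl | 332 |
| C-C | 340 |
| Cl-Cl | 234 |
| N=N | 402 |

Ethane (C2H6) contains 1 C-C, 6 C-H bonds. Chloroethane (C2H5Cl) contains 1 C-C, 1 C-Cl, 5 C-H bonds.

ΔH ≈ −90 kJ

Bonds broken (reactants):
  C-C: 1 × 340 = 340
  C-H: 6 × 423 = 2538
  Cl-Cl: 1 × 234 = 234
  Σ(broken) = 3112 kJ
Bonds formed (products):
  C-C: 1 × 340 = 340
  C-Cl: 1 × 332 = 332
  C-H: 5 × 423 = 2115
  H-Cl: 1 × 415 = 415
  Σ(formed) = 3202 kJ
ΔH = Σ(broken) − Σ(formed) = 3112 − 3202 = −90 kJ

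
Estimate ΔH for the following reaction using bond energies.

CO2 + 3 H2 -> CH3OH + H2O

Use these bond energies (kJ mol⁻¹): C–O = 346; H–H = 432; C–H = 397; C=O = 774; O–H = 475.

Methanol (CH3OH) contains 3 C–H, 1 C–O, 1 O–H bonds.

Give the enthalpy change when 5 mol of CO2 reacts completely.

Bonds broken (reactants):
  C=O: 2 × 774 = 1548
  H–H: 3 × 432 = 1296
  Σ(broken) = 2844 kJ
Bonds formed (products):
  C–H: 3 × 397 = 1191
  C–O: 1 × 346 = 346
  O–H: 3 × 475 = 1425
  Σ(formed) = 2962 kJ
ΔH = Σ(broken) − Σ(formed) = 2844 − 2962 = −118 kJ
For 5× the reaction as written: 5 × (−118) = −590 kJ

ΔH = −590 kJ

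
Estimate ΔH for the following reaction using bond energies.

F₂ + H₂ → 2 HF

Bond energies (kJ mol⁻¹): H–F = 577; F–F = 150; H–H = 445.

ΔH ≈ −559 kJ

Bonds broken (reactants):
  F–F: 1 × 150 = 150
  H–H: 1 × 445 = 445
  Σ(broken) = 595 kJ
Bonds formed (products):
  H–F: 2 × 577 = 1154
  Σ(formed) = 1154 kJ
ΔH = Σ(broken) − Σ(formed) = 595 − 1154 = −559 kJ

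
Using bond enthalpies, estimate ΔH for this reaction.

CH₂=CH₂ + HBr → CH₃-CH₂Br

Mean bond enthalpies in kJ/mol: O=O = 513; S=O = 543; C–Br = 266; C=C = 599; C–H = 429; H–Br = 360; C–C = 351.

ΔH ≈ −87 kJ

Bonds broken (reactants):
  C–H: 4 × 429 = 1716
  C=C: 1 × 599 = 599
  H–Br: 1 × 360 = 360
  Σ(broken) = 2675 kJ
Bonds formed (products):
  C–Br: 1 × 266 = 266
  C–C: 1 × 351 = 351
  C–H: 5 × 429 = 2145
  Σ(formed) = 2762 kJ
ΔH = Σ(broken) − Σ(formed) = 2675 − 2762 = −87 kJ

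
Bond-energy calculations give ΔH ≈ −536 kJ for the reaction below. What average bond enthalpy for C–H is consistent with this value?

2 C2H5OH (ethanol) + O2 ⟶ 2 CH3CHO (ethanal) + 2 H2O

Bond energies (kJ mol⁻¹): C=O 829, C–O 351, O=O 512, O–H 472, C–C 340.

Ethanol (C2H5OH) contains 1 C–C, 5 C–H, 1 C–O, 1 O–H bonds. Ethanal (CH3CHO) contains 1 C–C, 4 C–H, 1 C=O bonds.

D(C–H) ≈ 426 kJ/mol

Let D be the C–H bond energy.
Σ(broken) = 2×340 + 10×D + 2×351 + 2×472 + 1×512 = 2838 + 10D
Σ(formed) = 2×340 + 8×D + 2×829 + 4×472 = 4226 + 8D
ΔH = Σ(broken) − Σ(formed) = (2838 + 10D) − (4226 + 8D) = −1388 + 2D
Setting this equal to −536 kJ gives 2D = 852, so D = 426 kJ/mol.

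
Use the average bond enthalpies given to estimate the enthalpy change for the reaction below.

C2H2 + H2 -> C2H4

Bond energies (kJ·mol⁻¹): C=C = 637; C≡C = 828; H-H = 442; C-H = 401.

Bonds broken (reactants):
  C≡C: 1 × 828 = 828
  C-H: 2 × 401 = 802
  H-H: 1 × 442 = 442
  Σ(broken) = 2072 kJ
Bonds formed (products):
  C-H: 4 × 401 = 1604
  C=C: 1 × 637 = 637
  Σ(formed) = 2241 kJ
ΔH = Σ(broken) − Σ(formed) = 2072 − 2241 = −169 kJ

ΔH ≈ −169 kJ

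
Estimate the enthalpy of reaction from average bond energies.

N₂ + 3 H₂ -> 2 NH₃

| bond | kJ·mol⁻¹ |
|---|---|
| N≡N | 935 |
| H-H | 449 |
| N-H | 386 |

ΔH ≈ −34 kJ

Bonds broken (reactants):
  H-H: 3 × 449 = 1347
  N≡N: 1 × 935 = 935
  Σ(broken) = 2282 kJ
Bonds formed (products):
  N-H: 6 × 386 = 2316
  Σ(formed) = 2316 kJ
ΔH = Σ(broken) − Σ(formed) = 2282 − 2316 = −34 kJ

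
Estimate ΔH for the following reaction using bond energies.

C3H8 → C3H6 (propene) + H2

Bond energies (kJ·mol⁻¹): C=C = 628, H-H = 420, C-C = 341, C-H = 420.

ΔH ≈ +133 kJ

Bonds broken (reactants):
  C-C: 2 × 341 = 682
  C-H: 8 × 420 = 3360
  Σ(broken) = 4042 kJ
Bonds formed (products):
  C-C: 1 × 341 = 341
  C-H: 6 × 420 = 2520
  C=C: 1 × 628 = 628
  H-H: 1 × 420 = 420
  Σ(formed) = 3909 kJ
ΔH = Σ(broken) − Σ(formed) = 4042 − 3909 = +133 kJ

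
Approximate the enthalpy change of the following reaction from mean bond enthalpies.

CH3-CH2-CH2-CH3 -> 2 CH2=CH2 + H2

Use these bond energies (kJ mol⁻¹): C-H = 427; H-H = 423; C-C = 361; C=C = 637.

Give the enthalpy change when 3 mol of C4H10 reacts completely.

Bonds broken (reactants):
  C-C: 3 × 361 = 1083
  C-H: 10 × 427 = 4270
  Σ(broken) = 5353 kJ
Bonds formed (products):
  C-H: 8 × 427 = 3416
  C=C: 2 × 637 = 1274
  H-H: 1 × 423 = 423
  Σ(formed) = 5113 kJ
ΔH = Σ(broken) − Σ(formed) = 5353 − 5113 = +240 kJ
For 3× the reaction as written: 3 × (+240) = +720 kJ

ΔH = +720 kJ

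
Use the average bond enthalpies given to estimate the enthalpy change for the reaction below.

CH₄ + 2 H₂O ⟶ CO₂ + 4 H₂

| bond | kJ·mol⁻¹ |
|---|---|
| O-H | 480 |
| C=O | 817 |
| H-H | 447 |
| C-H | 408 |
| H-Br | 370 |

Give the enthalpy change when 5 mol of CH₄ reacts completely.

ΔH = +650 kJ

Bonds broken (reactants):
  C-H: 4 × 408 = 1632
  O-H: 4 × 480 = 1920
  Σ(broken) = 3552 kJ
Bonds formed (products):
  C=O: 2 × 817 = 1634
  H-H: 4 × 447 = 1788
  Σ(formed) = 3422 kJ
ΔH = Σ(broken) − Σ(formed) = 3552 − 3422 = +130 kJ
For 5× the reaction as written: 5 × (+130) = +650 kJ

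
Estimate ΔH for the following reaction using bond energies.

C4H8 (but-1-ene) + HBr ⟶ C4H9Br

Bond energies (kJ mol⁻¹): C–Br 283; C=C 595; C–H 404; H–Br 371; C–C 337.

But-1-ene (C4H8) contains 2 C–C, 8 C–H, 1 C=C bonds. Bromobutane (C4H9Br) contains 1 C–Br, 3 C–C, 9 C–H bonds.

Bonds broken (reactants):
  C–C: 2 × 337 = 674
  C–H: 8 × 404 = 3232
  C=C: 1 × 595 = 595
  H–Br: 1 × 371 = 371
  Σ(broken) = 4872 kJ
Bonds formed (products):
  C–Br: 1 × 283 = 283
  C–C: 3 × 337 = 1011
  C–H: 9 × 404 = 3636
  Σ(formed) = 4930 kJ
ΔH = Σ(broken) − Σ(formed) = 4872 − 4930 = −58 kJ

ΔH ≈ −58 kJ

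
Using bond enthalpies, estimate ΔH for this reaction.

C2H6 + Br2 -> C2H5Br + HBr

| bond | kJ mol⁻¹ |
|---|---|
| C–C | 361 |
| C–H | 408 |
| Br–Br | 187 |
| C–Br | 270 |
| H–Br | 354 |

Bonds broken (reactants):
  Br–Br: 1 × 187 = 187
  C–C: 1 × 361 = 361
  C–H: 6 × 408 = 2448
  Σ(broken) = 2996 kJ
Bonds formed (products):
  C–Br: 1 × 270 = 270
  C–C: 1 × 361 = 361
  C–H: 5 × 408 = 2040
  H–Br: 1 × 354 = 354
  Σ(formed) = 3025 kJ
ΔH = Σ(broken) − Σ(formed) = 2996 − 3025 = −29 kJ

ΔH ≈ −29 kJ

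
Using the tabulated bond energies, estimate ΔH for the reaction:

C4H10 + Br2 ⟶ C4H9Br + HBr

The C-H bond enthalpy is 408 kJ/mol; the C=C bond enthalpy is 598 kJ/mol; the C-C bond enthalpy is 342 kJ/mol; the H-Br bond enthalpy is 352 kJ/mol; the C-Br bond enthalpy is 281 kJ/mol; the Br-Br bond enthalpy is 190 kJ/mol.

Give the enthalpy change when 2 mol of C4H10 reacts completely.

ΔH = −70 kJ

Bonds broken (reactants):
  Br-Br: 1 × 190 = 190
  C-C: 3 × 342 = 1026
  C-H: 10 × 408 = 4080
  Σ(broken) = 5296 kJ
Bonds formed (products):
  C-Br: 1 × 281 = 281
  C-C: 3 × 342 = 1026
  C-H: 9 × 408 = 3672
  H-Br: 1 × 352 = 352
  Σ(formed) = 5331 kJ
ΔH = Σ(broken) − Σ(formed) = 5296 − 5331 = −35 kJ
For 2× the reaction as written: 2 × (−35) = −70 kJ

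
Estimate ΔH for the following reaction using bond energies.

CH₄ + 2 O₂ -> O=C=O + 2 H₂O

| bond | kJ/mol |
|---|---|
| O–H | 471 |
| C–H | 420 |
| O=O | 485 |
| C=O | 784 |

ΔH ≈ −802 kJ

Bonds broken (reactants):
  C–H: 4 × 420 = 1680
  O=O: 2 × 485 = 970
  Σ(broken) = 2650 kJ
Bonds formed (products):
  C=O: 2 × 784 = 1568
  O–H: 4 × 471 = 1884
  Σ(formed) = 3452 kJ
ΔH = Σ(broken) − Σ(formed) = 2650 − 3452 = −802 kJ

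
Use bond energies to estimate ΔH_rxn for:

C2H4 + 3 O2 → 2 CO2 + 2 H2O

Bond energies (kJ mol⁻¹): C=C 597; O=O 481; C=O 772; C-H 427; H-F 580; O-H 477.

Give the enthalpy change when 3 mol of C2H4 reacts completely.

ΔH = −3744 kJ

Bonds broken (reactants):
  C-H: 4 × 427 = 1708
  C=C: 1 × 597 = 597
  O=O: 3 × 481 = 1443
  Σ(broken) = 3748 kJ
Bonds formed (products):
  C=O: 4 × 772 = 3088
  O-H: 4 × 477 = 1908
  Σ(formed) = 4996 kJ
ΔH = Σ(broken) − Σ(formed) = 3748 − 4996 = −1248 kJ
For 3× the reaction as written: 3 × (−1248) = −3744 kJ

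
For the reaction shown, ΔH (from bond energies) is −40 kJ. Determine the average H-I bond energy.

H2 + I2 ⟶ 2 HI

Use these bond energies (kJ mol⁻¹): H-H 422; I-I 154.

Let D be the H-I bond energy.
Σ(broken) = 1×422 + 1×154 = 576
Σ(formed) = 2×D = 2D
ΔH = Σ(broken) − Σ(formed) = (576) − (2D) = +576 − 2D
Setting this equal to −40 kJ gives 2D = 616, so D = 308 kJ/mol.

D(H-I) ≈ 308 kJ/mol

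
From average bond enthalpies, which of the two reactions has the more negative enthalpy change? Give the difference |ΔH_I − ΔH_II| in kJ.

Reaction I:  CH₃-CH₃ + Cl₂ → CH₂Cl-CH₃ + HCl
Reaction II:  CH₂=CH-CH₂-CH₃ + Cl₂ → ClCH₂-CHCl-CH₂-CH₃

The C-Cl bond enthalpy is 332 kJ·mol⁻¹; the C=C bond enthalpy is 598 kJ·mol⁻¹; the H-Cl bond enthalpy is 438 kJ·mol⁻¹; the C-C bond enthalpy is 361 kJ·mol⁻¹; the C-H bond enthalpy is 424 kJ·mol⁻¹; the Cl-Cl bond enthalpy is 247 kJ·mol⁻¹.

Reaction II, by 81 kJ

Reaction I:
  Bonds broken (reactants):
    C-C: 1 × 361 = 361
    C-H: 6 × 424 = 2544
    Cl-Cl: 1 × 247 = 247
    Σ(broken) = 3152 kJ
  Bonds formed (products):
    C-C: 1 × 361 = 361
    C-Cl: 1 × 332 = 332
    C-H: 5 × 424 = 2120
    H-Cl: 1 × 438 = 438
    Σ(formed) = 3251 kJ
  ΔH_I = 3152 − 3251 = −99 kJ
Reaction II:
  Bonds broken (reactants):
    C-C: 2 × 361 = 722
    C-H: 8 × 424 = 3392
    C=C: 1 × 598 = 598
    Cl-Cl: 1 × 247 = 247
    Σ(broken) = 4959 kJ
  Bonds formed (products):
    C-C: 3 × 361 = 1083
    C-Cl: 2 × 332 = 664
    C-H: 8 × 424 = 3392
    Σ(formed) = 5139 kJ
  ΔH_II = 4959 − 5139 = −180 kJ
ΔH_I − ΔH_II = +81 kJ, so reaction II has the more negative ΔH; |ΔH_I − ΔH_II| = 81 kJ.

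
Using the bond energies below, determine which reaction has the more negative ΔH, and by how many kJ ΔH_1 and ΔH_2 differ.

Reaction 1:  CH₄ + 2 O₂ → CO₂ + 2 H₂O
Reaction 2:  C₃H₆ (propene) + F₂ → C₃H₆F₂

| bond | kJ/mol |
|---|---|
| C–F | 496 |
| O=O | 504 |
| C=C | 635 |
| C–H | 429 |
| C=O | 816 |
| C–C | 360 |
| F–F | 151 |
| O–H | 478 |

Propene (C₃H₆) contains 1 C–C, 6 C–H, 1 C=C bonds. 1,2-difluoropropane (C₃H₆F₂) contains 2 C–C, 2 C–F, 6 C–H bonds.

Reaction 1:
  Bonds broken (reactants):
    C–H: 4 × 429 = 1716
    O=O: 2 × 504 = 1008
    Σ(broken) = 2724 kJ
  Bonds formed (products):
    C=O: 2 × 816 = 1632
    O–H: 4 × 478 = 1912
    Σ(formed) = 3544 kJ
  ΔH_1 = 2724 − 3544 = −820 kJ
Reaction 2:
  Bonds broken (reactants):
    C–C: 1 × 360 = 360
    C–H: 6 × 429 = 2574
    C=C: 1 × 635 = 635
    F–F: 1 × 151 = 151
    Σ(broken) = 3720 kJ
  Bonds formed (products):
    C–C: 2 × 360 = 720
    C–F: 2 × 496 = 992
    C–H: 6 × 429 = 2574
    Σ(formed) = 4286 kJ
  ΔH_2 = 3720 − 4286 = −566 kJ
ΔH_1 − ΔH_2 = −254 kJ, so reaction 1 has the more negative ΔH; |ΔH_1 − ΔH_2| = 254 kJ.

Reaction 1, by 254 kJ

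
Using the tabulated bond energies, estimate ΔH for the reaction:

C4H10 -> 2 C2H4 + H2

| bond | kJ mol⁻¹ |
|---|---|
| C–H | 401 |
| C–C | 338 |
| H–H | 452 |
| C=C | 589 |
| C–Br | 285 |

ΔH ≈ +186 kJ

Bonds broken (reactants):
  C–C: 3 × 338 = 1014
  C–H: 10 × 401 = 4010
  Σ(broken) = 5024 kJ
Bonds formed (products):
  C–H: 8 × 401 = 3208
  C=C: 2 × 589 = 1178
  H–H: 1 × 452 = 452
  Σ(formed) = 4838 kJ
ΔH = Σ(broken) − Σ(formed) = 5024 − 4838 = +186 kJ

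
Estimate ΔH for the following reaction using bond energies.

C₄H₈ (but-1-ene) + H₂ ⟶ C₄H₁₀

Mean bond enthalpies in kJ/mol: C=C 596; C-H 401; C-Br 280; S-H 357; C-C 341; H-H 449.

ΔH ≈ −98 kJ

Bonds broken (reactants):
  C-C: 2 × 341 = 682
  C-H: 8 × 401 = 3208
  C=C: 1 × 596 = 596
  H-H: 1 × 449 = 449
  Σ(broken) = 4935 kJ
Bonds formed (products):
  C-C: 3 × 341 = 1023
  C-H: 10 × 401 = 4010
  Σ(formed) = 5033 kJ
ΔH = Σ(broken) − Σ(formed) = 4935 − 5033 = −98 kJ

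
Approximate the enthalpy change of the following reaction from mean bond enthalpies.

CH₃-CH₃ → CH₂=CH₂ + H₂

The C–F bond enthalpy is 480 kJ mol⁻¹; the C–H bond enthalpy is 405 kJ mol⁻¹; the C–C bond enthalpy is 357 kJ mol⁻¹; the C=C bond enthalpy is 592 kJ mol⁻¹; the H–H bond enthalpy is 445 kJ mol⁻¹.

Bonds broken (reactants):
  C–C: 1 × 357 = 357
  C–H: 6 × 405 = 2430
  Σ(broken) = 2787 kJ
Bonds formed (products):
  C–H: 4 × 405 = 1620
  C=C: 1 × 592 = 592
  H–H: 1 × 445 = 445
  Σ(formed) = 2657 kJ
ΔH = Σ(broken) − Σ(formed) = 2787 − 2657 = +130 kJ

ΔH ≈ +130 kJ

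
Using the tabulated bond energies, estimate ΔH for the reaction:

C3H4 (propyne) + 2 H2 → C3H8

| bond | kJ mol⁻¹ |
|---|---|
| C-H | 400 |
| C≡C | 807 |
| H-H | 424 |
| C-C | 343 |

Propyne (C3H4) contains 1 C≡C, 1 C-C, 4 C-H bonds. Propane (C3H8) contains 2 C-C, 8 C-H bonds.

Bonds broken (reactants):
  C≡C: 1 × 807 = 807
  C-C: 1 × 343 = 343
  C-H: 4 × 400 = 1600
  H-H: 2 × 424 = 848
  Σ(broken) = 3598 kJ
Bonds formed (products):
  C-C: 2 × 343 = 686
  C-H: 8 × 400 = 3200
  Σ(formed) = 3886 kJ
ΔH = Σ(broken) − Σ(formed) = 3598 − 3886 = −288 kJ

ΔH ≈ −288 kJ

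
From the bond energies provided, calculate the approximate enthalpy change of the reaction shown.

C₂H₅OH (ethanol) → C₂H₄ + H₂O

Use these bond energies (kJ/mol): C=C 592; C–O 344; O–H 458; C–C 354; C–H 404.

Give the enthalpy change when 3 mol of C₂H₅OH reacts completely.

ΔH = +156 kJ

Bonds broken (reactants):
  C–C: 1 × 354 = 354
  C–H: 5 × 404 = 2020
  C–O: 1 × 344 = 344
  O–H: 1 × 458 = 458
  Σ(broken) = 3176 kJ
Bonds formed (products):
  C–H: 4 × 404 = 1616
  C=C: 1 × 592 = 592
  O–H: 2 × 458 = 916
  Σ(formed) = 3124 kJ
ΔH = Σ(broken) − Σ(formed) = 3176 − 3124 = +52 kJ
For 3× the reaction as written: 3 × (+52) = +156 kJ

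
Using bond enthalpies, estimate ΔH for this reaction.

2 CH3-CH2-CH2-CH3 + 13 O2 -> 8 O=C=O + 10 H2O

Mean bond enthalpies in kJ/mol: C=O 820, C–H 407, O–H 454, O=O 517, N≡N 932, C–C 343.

ΔH ≈ −5281 kJ

Bonds broken (reactants):
  C–C: 6 × 343 = 2058
  C–H: 20 × 407 = 8140
  O=O: 13 × 517 = 6721
  Σ(broken) = 16919 kJ
Bonds formed (products):
  C=O: 16 × 820 = 13120
  O–H: 20 × 454 = 9080
  Σ(formed) = 22200 kJ
ΔH = Σ(broken) − Σ(formed) = 16919 − 22200 = −5281 kJ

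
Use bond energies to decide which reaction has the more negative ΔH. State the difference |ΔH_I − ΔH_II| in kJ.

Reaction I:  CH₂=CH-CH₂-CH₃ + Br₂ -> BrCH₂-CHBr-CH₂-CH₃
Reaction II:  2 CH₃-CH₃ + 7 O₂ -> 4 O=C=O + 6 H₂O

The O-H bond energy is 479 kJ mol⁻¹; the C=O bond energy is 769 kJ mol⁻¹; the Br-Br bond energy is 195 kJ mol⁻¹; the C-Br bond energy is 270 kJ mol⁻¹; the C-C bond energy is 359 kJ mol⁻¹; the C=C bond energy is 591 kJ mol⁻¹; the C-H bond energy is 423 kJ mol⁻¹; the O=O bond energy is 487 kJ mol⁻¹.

Reaction II, by 2584 kJ

Reaction I:
  Bonds broken (reactants):
    Br-Br: 1 × 195 = 195
    C-C: 2 × 359 = 718
    C-H: 8 × 423 = 3384
    C=C: 1 × 591 = 591
    Σ(broken) = 4888 kJ
  Bonds formed (products):
    C-Br: 2 × 270 = 540
    C-C: 3 × 359 = 1077
    C-H: 8 × 423 = 3384
    Σ(formed) = 5001 kJ
  ΔH_I = 4888 − 5001 = −113 kJ
Reaction II:
  Bonds broken (reactants):
    C-C: 2 × 359 = 718
    C-H: 12 × 423 = 5076
    O=O: 7 × 487 = 3409
    Σ(broken) = 9203 kJ
  Bonds formed (products):
    C=O: 8 × 769 = 6152
    O-H: 12 × 479 = 5748
    Σ(formed) = 11900 kJ
  ΔH_II = 9203 − 11900 = −2697 kJ
ΔH_I − ΔH_II = +2584 kJ, so reaction II has the more negative ΔH; |ΔH_I − ΔH_II| = 2584 kJ.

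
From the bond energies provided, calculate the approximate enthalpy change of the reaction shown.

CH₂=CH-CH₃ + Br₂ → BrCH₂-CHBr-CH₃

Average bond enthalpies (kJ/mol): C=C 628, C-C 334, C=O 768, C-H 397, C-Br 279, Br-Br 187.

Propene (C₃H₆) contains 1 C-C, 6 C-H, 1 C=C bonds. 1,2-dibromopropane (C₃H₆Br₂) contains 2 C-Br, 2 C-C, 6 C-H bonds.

ΔH ≈ −77 kJ

Bonds broken (reactants):
  Br-Br: 1 × 187 = 187
  C-C: 1 × 334 = 334
  C-H: 6 × 397 = 2382
  C=C: 1 × 628 = 628
  Σ(broken) = 3531 kJ
Bonds formed (products):
  C-Br: 2 × 279 = 558
  C-C: 2 × 334 = 668
  C-H: 6 × 397 = 2382
  Σ(formed) = 3608 kJ
ΔH = Σ(broken) − Σ(formed) = 3531 − 3608 = −77 kJ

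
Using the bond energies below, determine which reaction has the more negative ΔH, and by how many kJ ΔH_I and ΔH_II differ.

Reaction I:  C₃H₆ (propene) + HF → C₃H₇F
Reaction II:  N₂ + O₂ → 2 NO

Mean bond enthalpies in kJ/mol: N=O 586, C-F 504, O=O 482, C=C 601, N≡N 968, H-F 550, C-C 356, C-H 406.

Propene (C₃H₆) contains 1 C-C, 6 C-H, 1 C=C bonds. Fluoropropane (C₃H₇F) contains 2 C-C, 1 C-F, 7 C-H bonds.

Reaction I:
  Bonds broken (reactants):
    C-C: 1 × 356 = 356
    C-H: 6 × 406 = 2436
    C=C: 1 × 601 = 601
    H-F: 1 × 550 = 550
    Σ(broken) = 3943 kJ
  Bonds formed (products):
    C-C: 2 × 356 = 712
    C-F: 1 × 504 = 504
    C-H: 7 × 406 = 2842
    Σ(formed) = 4058 kJ
  ΔH_I = 3943 − 4058 = −115 kJ
Reaction II:
  Bonds broken (reactants):
    N≡N: 1 × 968 = 968
    O=O: 1 × 482 = 482
    Σ(broken) = 1450 kJ
  Bonds formed (products):
    N=O: 2 × 586 = 1172
    Σ(formed) = 1172 kJ
  ΔH_II = 1450 − 1172 = +278 kJ
ΔH_I − ΔH_II = −393 kJ, so reaction I has the more negative ΔH; |ΔH_I − ΔH_II| = 393 kJ.

Reaction I, by 393 kJ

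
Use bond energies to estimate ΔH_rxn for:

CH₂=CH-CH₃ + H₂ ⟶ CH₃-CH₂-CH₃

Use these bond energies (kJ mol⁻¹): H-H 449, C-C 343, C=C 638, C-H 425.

Bonds broken (reactants):
  C-C: 1 × 343 = 343
  C-H: 6 × 425 = 2550
  C=C: 1 × 638 = 638
  H-H: 1 × 449 = 449
  Σ(broken) = 3980 kJ
Bonds formed (products):
  C-C: 2 × 343 = 686
  C-H: 8 × 425 = 3400
  Σ(formed) = 4086 kJ
ΔH = Σ(broken) − Σ(formed) = 3980 − 4086 = −106 kJ

ΔH ≈ −106 kJ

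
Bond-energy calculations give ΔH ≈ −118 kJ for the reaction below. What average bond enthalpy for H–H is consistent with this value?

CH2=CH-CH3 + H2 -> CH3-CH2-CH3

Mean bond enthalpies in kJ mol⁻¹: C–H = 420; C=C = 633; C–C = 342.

D(H–H) ≈ 431 kJ/mol

Let D be the H–H bond energy.
Σ(broken) = 1×342 + 6×420 + 1×633 + 1×D = 3495 + D
Σ(formed) = 2×342 + 8×420 = 4044
ΔH = Σ(broken) − Σ(formed) = (3495 + D) − (4044) = −549 + D
Setting this equal to −118 kJ gives D = 431 kJ/mol.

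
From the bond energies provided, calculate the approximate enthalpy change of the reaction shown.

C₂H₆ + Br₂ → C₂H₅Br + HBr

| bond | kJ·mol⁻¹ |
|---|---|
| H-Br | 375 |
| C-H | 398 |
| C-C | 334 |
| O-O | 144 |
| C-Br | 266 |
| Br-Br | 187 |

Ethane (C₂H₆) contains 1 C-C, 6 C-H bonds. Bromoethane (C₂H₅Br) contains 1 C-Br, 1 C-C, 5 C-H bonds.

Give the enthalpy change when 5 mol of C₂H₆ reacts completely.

ΔH = −280 kJ

Bonds broken (reactants):
  Br-Br: 1 × 187 = 187
  C-C: 1 × 334 = 334
  C-H: 6 × 398 = 2388
  Σ(broken) = 2909 kJ
Bonds formed (products):
  C-Br: 1 × 266 = 266
  C-C: 1 × 334 = 334
  C-H: 5 × 398 = 1990
  H-Br: 1 × 375 = 375
  Σ(formed) = 2965 kJ
ΔH = Σ(broken) − Σ(formed) = 2909 − 2965 = −56 kJ
For 5× the reaction as written: 5 × (−56) = −280 kJ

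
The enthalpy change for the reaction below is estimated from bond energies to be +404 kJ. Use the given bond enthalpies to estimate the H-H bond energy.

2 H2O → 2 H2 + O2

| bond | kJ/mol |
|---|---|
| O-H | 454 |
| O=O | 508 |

Let D be the H-H bond energy.
Σ(broken) = 4×454 = 1816
Σ(formed) = 2×D + 1×508 = 508 + 2D
ΔH = Σ(broken) − Σ(formed) = (1816) − (508 + 2D) = +1308 − 2D
Setting this equal to +404 kJ gives 2D = 904, so D = 452 kJ/mol.

D(H-H) ≈ 452 kJ/mol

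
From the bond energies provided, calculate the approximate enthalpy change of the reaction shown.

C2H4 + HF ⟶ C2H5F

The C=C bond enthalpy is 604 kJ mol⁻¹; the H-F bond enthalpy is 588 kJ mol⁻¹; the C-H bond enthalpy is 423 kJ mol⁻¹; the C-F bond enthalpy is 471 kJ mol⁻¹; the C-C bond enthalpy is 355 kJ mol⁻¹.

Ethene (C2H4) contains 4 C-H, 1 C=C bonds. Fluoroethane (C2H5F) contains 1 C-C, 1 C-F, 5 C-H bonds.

ΔH ≈ −57 kJ

Bonds broken (reactants):
  C-H: 4 × 423 = 1692
  C=C: 1 × 604 = 604
  H-F: 1 × 588 = 588
  Σ(broken) = 2884 kJ
Bonds formed (products):
  C-C: 1 × 355 = 355
  C-F: 1 × 471 = 471
  C-H: 5 × 423 = 2115
  Σ(formed) = 2941 kJ
ΔH = Σ(broken) − Σ(formed) = 2884 − 2941 = −57 kJ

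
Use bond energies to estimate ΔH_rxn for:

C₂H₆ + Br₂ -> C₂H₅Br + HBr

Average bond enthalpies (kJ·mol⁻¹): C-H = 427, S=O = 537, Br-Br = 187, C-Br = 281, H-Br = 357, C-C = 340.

ΔH ≈ −24 kJ

Bonds broken (reactants):
  Br-Br: 1 × 187 = 187
  C-C: 1 × 340 = 340
  C-H: 6 × 427 = 2562
  Σ(broken) = 3089 kJ
Bonds formed (products):
  C-Br: 1 × 281 = 281
  C-C: 1 × 340 = 340
  C-H: 5 × 427 = 2135
  H-Br: 1 × 357 = 357
  Σ(formed) = 3113 kJ
ΔH = Σ(broken) − Σ(formed) = 3089 − 3113 = −24 kJ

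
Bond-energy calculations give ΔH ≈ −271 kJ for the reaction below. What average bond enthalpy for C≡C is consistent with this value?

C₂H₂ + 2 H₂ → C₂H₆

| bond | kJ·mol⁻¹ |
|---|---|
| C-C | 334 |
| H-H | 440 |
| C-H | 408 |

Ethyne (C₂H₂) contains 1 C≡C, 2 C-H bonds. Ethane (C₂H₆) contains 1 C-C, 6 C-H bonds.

D(C≡C) ≈ 815 kJ/mol

Let D be the C≡C bond energy.
Σ(broken) = 1×D + 2×408 + 2×440 = 1696 + D
Σ(formed) = 1×334 + 6×408 = 2782
ΔH = Σ(broken) − Σ(formed) = (1696 + D) − (2782) = −1086 + D
Setting this equal to −271 kJ gives D = 815 kJ/mol.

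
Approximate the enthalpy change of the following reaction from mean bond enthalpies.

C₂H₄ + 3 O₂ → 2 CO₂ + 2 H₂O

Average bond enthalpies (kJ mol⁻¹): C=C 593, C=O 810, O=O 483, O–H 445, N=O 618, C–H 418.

ΔH ≈ −1306 kJ

Bonds broken (reactants):
  C–H: 4 × 418 = 1672
  C=C: 1 × 593 = 593
  O=O: 3 × 483 = 1449
  Σ(broken) = 3714 kJ
Bonds formed (products):
  C=O: 4 × 810 = 3240
  O–H: 4 × 445 = 1780
  Σ(formed) = 5020 kJ
ΔH = Σ(broken) − Σ(formed) = 3714 − 5020 = −1306 kJ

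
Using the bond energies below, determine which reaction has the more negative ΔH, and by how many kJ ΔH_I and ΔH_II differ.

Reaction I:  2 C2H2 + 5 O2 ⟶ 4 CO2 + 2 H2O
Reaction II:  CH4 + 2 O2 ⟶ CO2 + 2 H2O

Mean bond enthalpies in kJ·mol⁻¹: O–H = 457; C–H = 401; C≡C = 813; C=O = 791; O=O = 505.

Reaction I, by 1605 kJ

Reaction I:
  Bonds broken (reactants):
    C≡C: 2 × 813 = 1626
    C–H: 4 × 401 = 1604
    O=O: 5 × 505 = 2525
    Σ(broken) = 5755 kJ
  Bonds formed (products):
    C=O: 8 × 791 = 6328
    O–H: 4 × 457 = 1828
    Σ(formed) = 8156 kJ
  ΔH_I = 5755 − 8156 = −2401 kJ
Reaction II:
  Bonds broken (reactants):
    C–H: 4 × 401 = 1604
    O=O: 2 × 505 = 1010
    Σ(broken) = 2614 kJ
  Bonds formed (products):
    C=O: 2 × 791 = 1582
    O–H: 4 × 457 = 1828
    Σ(formed) = 3410 kJ
  ΔH_II = 2614 − 3410 = −796 kJ
ΔH_I − ΔH_II = −1605 kJ, so reaction I has the more negative ΔH; |ΔH_I − ΔH_II| = 1605 kJ.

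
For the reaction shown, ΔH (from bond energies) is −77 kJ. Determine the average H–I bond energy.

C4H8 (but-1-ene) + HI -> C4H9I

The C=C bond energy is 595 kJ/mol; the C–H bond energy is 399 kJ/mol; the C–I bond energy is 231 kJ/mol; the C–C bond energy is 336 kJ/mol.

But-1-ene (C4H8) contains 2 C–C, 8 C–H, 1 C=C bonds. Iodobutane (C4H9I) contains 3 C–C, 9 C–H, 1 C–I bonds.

D(H–I) ≈ 294 kJ/mol

Let D be the H–I bond energy.
Σ(broken) = 2×336 + 8×399 + 1×595 + 1×D = 4459 + D
Σ(formed) = 3×336 + 9×399 + 1×231 = 4830
ΔH = Σ(broken) − Σ(formed) = (4459 + D) − (4830) = −371 + D
Setting this equal to −77 kJ gives D = 294 kJ/mol.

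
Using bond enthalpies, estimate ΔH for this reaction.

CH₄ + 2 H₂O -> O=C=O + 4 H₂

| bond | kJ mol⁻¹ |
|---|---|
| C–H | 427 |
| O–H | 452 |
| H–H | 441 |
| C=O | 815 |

ΔH ≈ +122 kJ

Bonds broken (reactants):
  C–H: 4 × 427 = 1708
  O–H: 4 × 452 = 1808
  Σ(broken) = 3516 kJ
Bonds formed (products):
  C=O: 2 × 815 = 1630
  H–H: 4 × 441 = 1764
  Σ(formed) = 3394 kJ
ΔH = Σ(broken) − Σ(formed) = 3516 − 3394 = +122 kJ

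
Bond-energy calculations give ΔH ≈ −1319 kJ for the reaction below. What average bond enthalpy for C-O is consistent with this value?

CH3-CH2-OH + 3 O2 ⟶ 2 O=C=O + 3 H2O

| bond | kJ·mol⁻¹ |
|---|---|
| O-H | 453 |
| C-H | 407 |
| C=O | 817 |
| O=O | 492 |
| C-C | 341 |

D(C-O) ≈ 362 kJ/mol

Let D be the C-O bond energy.
Σ(broken) = 1×341 + 5×407 + 1×D + 1×453 + 3×492 = 4305 + D
Σ(formed) = 4×817 + 6×453 = 5986
ΔH = Σ(broken) − Σ(formed) = (4305 + D) − (5986) = −1681 + D
Setting this equal to −1319 kJ gives D = 362 kJ/mol.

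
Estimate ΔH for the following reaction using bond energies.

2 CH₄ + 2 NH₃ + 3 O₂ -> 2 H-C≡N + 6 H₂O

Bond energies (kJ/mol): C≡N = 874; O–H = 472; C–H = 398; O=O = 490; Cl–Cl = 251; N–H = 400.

ΔH ≈ −1154 kJ

Bonds broken (reactants):
  C–H: 8 × 398 = 3184
  N–H: 6 × 400 = 2400
  O=O: 3 × 490 = 1470
  Σ(broken) = 7054 kJ
Bonds formed (products):
  C≡N: 2 × 874 = 1748
  C–H: 2 × 398 = 796
  O–H: 12 × 472 = 5664
  Σ(formed) = 8208 kJ
ΔH = Σ(broken) − Σ(formed) = 7054 − 8208 = −1154 kJ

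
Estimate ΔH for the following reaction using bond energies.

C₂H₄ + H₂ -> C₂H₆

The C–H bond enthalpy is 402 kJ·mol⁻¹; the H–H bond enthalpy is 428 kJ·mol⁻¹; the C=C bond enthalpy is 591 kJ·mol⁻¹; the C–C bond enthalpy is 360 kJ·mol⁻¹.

Bonds broken (reactants):
  C–H: 4 × 402 = 1608
  C=C: 1 × 591 = 591
  H–H: 1 × 428 = 428
  Σ(broken) = 2627 kJ
Bonds formed (products):
  C–C: 1 × 360 = 360
  C–H: 6 × 402 = 2412
  Σ(formed) = 2772 kJ
ΔH = Σ(broken) − Σ(formed) = 2627 − 2772 = −145 kJ

ΔH ≈ −145 kJ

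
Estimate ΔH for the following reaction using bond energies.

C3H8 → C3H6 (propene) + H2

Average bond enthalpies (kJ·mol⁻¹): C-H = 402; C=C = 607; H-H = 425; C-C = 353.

ΔH ≈ +125 kJ

Bonds broken (reactants):
  C-C: 2 × 353 = 706
  C-H: 8 × 402 = 3216
  Σ(broken) = 3922 kJ
Bonds formed (products):
  C-C: 1 × 353 = 353
  C-H: 6 × 402 = 2412
  C=C: 1 × 607 = 607
  H-H: 1 × 425 = 425
  Σ(formed) = 3797 kJ
ΔH = Σ(broken) − Σ(formed) = 3922 − 3797 = +125 kJ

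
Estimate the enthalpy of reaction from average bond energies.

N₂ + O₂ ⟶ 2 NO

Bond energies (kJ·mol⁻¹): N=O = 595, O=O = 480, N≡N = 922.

Bonds broken (reactants):
  N≡N: 1 × 922 = 922
  O=O: 1 × 480 = 480
  Σ(broken) = 1402 kJ
Bonds formed (products):
  N=O: 2 × 595 = 1190
  Σ(formed) = 1190 kJ
ΔH = Σ(broken) − Σ(formed) = 1402 − 1190 = +212 kJ

ΔH ≈ +212 kJ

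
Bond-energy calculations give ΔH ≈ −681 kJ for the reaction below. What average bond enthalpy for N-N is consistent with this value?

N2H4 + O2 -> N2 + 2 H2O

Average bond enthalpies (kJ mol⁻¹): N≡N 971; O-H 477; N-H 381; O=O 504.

Let D be the N-N bond energy.
Σ(broken) = 4×381 + 1×D + 1×504 = 2028 + D
Σ(formed) = 1×971 + 4×477 = 2879
ΔH = Σ(broken) − Σ(formed) = (2028 + D) − (2879) = −851 + D
Setting this equal to −681 kJ gives D = 170 kJ/mol.

D(N-N) ≈ 170 kJ/mol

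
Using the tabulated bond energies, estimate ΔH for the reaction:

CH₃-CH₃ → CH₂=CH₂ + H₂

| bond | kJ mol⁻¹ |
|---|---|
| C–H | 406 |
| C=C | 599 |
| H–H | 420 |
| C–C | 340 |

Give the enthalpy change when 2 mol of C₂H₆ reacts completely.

Bonds broken (reactants):
  C–C: 1 × 340 = 340
  C–H: 6 × 406 = 2436
  Σ(broken) = 2776 kJ
Bonds formed (products):
  C–H: 4 × 406 = 1624
  C=C: 1 × 599 = 599
  H–H: 1 × 420 = 420
  Σ(formed) = 2643 kJ
ΔH = Σ(broken) − Σ(formed) = 2776 − 2643 = +133 kJ
For 2× the reaction as written: 2 × (+133) = +266 kJ

ΔH = +266 kJ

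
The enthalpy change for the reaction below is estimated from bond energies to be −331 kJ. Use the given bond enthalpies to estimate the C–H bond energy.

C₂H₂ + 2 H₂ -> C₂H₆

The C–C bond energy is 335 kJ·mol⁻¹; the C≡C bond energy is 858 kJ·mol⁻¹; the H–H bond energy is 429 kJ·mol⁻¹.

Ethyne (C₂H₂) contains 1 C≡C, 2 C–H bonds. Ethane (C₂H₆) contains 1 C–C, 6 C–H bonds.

D(C–H) ≈ 428 kJ/mol

Let D be the C–H bond energy.
Σ(broken) = 1×858 + 2×D + 2×429 = 1716 + 2D
Σ(formed) = 1×335 + 6×D = 335 + 6D
ΔH = Σ(broken) − Σ(formed) = (1716 + 2D) − (335 + 6D) = +1381 − 4D
Setting this equal to −331 kJ gives 4D = 1712, so D = 428 kJ/mol.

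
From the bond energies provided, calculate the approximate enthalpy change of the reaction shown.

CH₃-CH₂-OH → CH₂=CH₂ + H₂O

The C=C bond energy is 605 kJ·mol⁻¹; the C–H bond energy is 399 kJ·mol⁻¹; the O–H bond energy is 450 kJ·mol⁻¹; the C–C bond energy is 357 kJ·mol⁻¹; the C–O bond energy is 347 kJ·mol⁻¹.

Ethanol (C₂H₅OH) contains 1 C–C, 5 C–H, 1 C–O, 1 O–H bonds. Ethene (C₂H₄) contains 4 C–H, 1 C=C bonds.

ΔH ≈ +48 kJ

Bonds broken (reactants):
  C–C: 1 × 357 = 357
  C–H: 5 × 399 = 1995
  C–O: 1 × 347 = 347
  O–H: 1 × 450 = 450
  Σ(broken) = 3149 kJ
Bonds formed (products):
  C–H: 4 × 399 = 1596
  C=C: 1 × 605 = 605
  O–H: 2 × 450 = 900
  Σ(formed) = 3101 kJ
ΔH = Σ(broken) − Σ(formed) = 3149 − 3101 = +48 kJ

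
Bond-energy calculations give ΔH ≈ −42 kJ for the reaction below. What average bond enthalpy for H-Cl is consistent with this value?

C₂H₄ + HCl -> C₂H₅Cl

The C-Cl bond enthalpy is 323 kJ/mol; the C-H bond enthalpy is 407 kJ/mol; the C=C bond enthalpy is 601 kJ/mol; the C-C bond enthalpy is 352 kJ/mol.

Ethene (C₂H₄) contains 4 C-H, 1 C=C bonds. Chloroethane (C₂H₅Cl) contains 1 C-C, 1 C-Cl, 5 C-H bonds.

Let D be the H-Cl bond energy.
Σ(broken) = 4×407 + 1×601 + 1×D = 2229 + D
Σ(formed) = 1×352 + 1×323 + 5×407 = 2710
ΔH = Σ(broken) − Σ(formed) = (2229 + D) − (2710) = −481 + D
Setting this equal to −42 kJ gives D = 439 kJ/mol.

D(H-Cl) ≈ 439 kJ/mol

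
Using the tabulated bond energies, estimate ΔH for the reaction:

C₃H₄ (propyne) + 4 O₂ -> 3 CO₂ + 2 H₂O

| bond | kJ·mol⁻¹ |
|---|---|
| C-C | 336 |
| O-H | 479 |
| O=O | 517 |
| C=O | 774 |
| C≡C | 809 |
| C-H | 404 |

Bonds broken (reactants):
  C≡C: 1 × 809 = 809
  C-C: 1 × 336 = 336
  C-H: 4 × 404 = 1616
  O=O: 4 × 517 = 2068
  Σ(broken) = 4829 kJ
Bonds formed (products):
  C=O: 6 × 774 = 4644
  O-H: 4 × 479 = 1916
  Σ(formed) = 6560 kJ
ΔH = Σ(broken) − Σ(formed) = 4829 − 6560 = −1731 kJ

ΔH ≈ −1731 kJ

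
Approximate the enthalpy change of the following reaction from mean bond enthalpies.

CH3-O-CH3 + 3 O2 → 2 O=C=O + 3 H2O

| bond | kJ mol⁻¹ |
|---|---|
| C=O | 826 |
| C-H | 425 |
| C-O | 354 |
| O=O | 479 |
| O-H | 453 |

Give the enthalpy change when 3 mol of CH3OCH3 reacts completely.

ΔH = −3981 kJ

Bonds broken (reactants):
  C-H: 6 × 425 = 2550
  C-O: 2 × 354 = 708
  O=O: 3 × 479 = 1437
  Σ(broken) = 4695 kJ
Bonds formed (products):
  C=O: 4 × 826 = 3304
  O-H: 6 × 453 = 2718
  Σ(formed) = 6022 kJ
ΔH = Σ(broken) − Σ(formed) = 4695 − 6022 = −1327 kJ
For 3× the reaction as written: 3 × (−1327) = −3981 kJ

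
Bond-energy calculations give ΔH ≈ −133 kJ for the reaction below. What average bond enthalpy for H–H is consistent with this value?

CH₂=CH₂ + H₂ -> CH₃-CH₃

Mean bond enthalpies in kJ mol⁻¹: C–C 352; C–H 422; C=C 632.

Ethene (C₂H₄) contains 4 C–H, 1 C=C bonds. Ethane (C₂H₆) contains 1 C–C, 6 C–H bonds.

D(H–H) ≈ 431 kJ/mol

Let D be the H–H bond energy.
Σ(broken) = 4×422 + 1×632 + 1×D = 2320 + D
Σ(formed) = 1×352 + 6×422 = 2884
ΔH = Σ(broken) − Σ(formed) = (2320 + D) − (2884) = −564 + D
Setting this equal to −133 kJ gives D = 431 kJ/mol.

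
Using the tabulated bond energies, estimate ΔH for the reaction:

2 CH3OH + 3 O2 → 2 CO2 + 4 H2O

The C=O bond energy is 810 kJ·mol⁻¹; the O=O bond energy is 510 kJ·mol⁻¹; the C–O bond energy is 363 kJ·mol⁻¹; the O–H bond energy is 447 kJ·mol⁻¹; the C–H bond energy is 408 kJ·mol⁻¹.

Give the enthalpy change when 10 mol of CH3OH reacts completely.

Bonds broken (reactants):
  C–H: 6 × 408 = 2448
  C–O: 2 × 363 = 726
  O–H: 2 × 447 = 894
  O=O: 3 × 510 = 1530
  Σ(broken) = 5598 kJ
Bonds formed (products):
  C=O: 4 × 810 = 3240
  O–H: 8 × 447 = 3576
  Σ(formed) = 6816 kJ
ΔH = Σ(broken) − Σ(formed) = 5598 − 6816 = −1218 kJ
For 5× the reaction as written: 5 × (−1218) = −6090 kJ

ΔH = −6090 kJ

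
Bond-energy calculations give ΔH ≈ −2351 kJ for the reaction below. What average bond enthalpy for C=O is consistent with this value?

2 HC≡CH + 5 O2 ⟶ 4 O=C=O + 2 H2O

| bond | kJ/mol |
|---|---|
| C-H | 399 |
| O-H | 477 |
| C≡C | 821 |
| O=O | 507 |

Let D be the C=O bond energy.
Σ(broken) = 2×821 + 4×399 + 5×507 = 5773
Σ(formed) = 8×D + 4×477 = 1908 + 8D
ΔH = Σ(broken) − Σ(formed) = (5773) − (1908 + 8D) = +3865 − 8D
Setting this equal to −2351 kJ gives 8D = 6216, so D = 777 kJ/mol.

D(C=O) ≈ 777 kJ/mol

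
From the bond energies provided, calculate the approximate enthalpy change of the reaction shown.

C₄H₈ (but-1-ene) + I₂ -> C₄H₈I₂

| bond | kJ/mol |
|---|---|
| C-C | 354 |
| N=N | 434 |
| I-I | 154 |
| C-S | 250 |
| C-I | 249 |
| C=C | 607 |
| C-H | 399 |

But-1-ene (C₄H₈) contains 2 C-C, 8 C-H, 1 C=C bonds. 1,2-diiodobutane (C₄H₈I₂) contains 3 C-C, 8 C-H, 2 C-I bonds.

Bonds broken (reactants):
  C-C: 2 × 354 = 708
  C-H: 8 × 399 = 3192
  C=C: 1 × 607 = 607
  I-I: 1 × 154 = 154
  Σ(broken) = 4661 kJ
Bonds formed (products):
  C-C: 3 × 354 = 1062
  C-H: 8 × 399 = 3192
  C-I: 2 × 249 = 498
  Σ(formed) = 4752 kJ
ΔH = Σ(broken) − Σ(formed) = 4661 − 4752 = −91 kJ

ΔH ≈ −91 kJ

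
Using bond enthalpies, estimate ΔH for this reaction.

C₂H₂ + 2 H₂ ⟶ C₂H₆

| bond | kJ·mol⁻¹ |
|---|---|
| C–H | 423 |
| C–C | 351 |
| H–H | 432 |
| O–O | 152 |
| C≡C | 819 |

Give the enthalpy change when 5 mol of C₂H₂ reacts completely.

Bonds broken (reactants):
  C≡C: 1 × 819 = 819
  C–H: 2 × 423 = 846
  H–H: 2 × 432 = 864
  Σ(broken) = 2529 kJ
Bonds formed (products):
  C–C: 1 × 351 = 351
  C–H: 6 × 423 = 2538
  Σ(formed) = 2889 kJ
ΔH = Σ(broken) − Σ(formed) = 2529 − 2889 = −360 kJ
For 5× the reaction as written: 5 × (−360) = −1800 kJ

ΔH = −1800 kJ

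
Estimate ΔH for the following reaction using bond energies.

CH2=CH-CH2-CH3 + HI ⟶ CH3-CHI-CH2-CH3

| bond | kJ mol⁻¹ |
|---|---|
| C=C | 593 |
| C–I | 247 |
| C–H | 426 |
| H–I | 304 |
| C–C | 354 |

Bonds broken (reactants):
  C–C: 2 × 354 = 708
  C–H: 8 × 426 = 3408
  C=C: 1 × 593 = 593
  H–I: 1 × 304 = 304
  Σ(broken) = 5013 kJ
Bonds formed (products):
  C–C: 3 × 354 = 1062
  C–H: 9 × 426 = 3834
  C–I: 1 × 247 = 247
  Σ(formed) = 5143 kJ
ΔH = Σ(broken) − Σ(formed) = 5013 − 5143 = −130 kJ

ΔH ≈ −130 kJ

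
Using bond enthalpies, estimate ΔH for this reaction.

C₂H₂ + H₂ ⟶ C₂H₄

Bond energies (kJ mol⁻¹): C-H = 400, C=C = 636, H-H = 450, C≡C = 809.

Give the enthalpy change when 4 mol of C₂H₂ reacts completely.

ΔH = −708 kJ

Bonds broken (reactants):
  C≡C: 1 × 809 = 809
  C-H: 2 × 400 = 800
  H-H: 1 × 450 = 450
  Σ(broken) = 2059 kJ
Bonds formed (products):
  C-H: 4 × 400 = 1600
  C=C: 1 × 636 = 636
  Σ(formed) = 2236 kJ
ΔH = Σ(broken) − Σ(formed) = 2059 − 2236 = −177 kJ
For 4× the reaction as written: 4 × (−177) = −708 kJ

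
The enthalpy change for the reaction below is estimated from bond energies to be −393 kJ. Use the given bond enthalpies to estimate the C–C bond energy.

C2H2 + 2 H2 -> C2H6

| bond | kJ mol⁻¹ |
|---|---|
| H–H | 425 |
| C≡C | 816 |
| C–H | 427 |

D(C–C) ≈ 351 kJ/mol

Let D be the C–C bond energy.
Σ(broken) = 1×816 + 2×427 + 2×425 = 2520
Σ(formed) = 1×D + 6×427 = 2562 + D
ΔH = Σ(broken) − Σ(formed) = (2520) − (2562 + D) = −42 − D
Setting this equal to −393 kJ gives D = 351 kJ/mol.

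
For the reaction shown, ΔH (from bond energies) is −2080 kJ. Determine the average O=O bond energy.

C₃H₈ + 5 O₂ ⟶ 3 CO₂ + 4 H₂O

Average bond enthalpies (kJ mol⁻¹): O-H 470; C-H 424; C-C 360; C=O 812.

Let D be the O=O bond energy.
Σ(broken) = 2×360 + 8×424 + 5×D = 4112 + 5D
Σ(formed) = 6×812 + 8×470 = 8632
ΔH = Σ(broken) − Σ(formed) = (4112 + 5D) − (8632) = −4520 + 5D
Setting this equal to −2080 kJ gives 5D = 2440, so D = 488 kJ/mol.

D(O=O) ≈ 488 kJ/mol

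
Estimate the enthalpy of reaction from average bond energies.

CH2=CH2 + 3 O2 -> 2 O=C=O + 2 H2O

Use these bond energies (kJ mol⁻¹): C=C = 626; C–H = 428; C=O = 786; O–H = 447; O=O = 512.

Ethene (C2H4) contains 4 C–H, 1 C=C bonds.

Bonds broken (reactants):
  C–H: 4 × 428 = 1712
  C=C: 1 × 626 = 626
  O=O: 3 × 512 = 1536
  Σ(broken) = 3874 kJ
Bonds formed (products):
  C=O: 4 × 786 = 3144
  O–H: 4 × 447 = 1788
  Σ(formed) = 4932 kJ
ΔH = Σ(broken) − Σ(formed) = 3874 − 4932 = −1058 kJ

ΔH ≈ −1058 kJ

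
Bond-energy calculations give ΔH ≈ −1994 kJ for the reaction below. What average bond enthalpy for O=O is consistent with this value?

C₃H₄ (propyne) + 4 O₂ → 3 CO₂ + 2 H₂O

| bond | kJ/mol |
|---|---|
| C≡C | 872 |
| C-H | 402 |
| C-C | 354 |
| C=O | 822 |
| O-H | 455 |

D(O=O) ≈ 481 kJ/mol

Let D be the O=O bond energy.
Σ(broken) = 1×872 + 1×354 + 4×402 + 4×D = 2834 + 4D
Σ(formed) = 6×822 + 4×455 = 6752
ΔH = Σ(broken) − Σ(formed) = (2834 + 4D) − (6752) = −3918 + 4D
Setting this equal to −1994 kJ gives 4D = 1924, so D = 481 kJ/mol.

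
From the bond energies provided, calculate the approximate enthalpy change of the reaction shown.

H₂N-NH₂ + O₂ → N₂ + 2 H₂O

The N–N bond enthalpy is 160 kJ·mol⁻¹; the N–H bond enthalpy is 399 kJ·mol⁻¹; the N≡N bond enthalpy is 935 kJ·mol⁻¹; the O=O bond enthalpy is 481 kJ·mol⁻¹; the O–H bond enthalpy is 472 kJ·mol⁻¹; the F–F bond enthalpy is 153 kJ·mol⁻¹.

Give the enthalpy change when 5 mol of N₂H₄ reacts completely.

ΔH = −2930 kJ

Bonds broken (reactants):
  N–H: 4 × 399 = 1596
  N–N: 1 × 160 = 160
  O=O: 1 × 481 = 481
  Σ(broken) = 2237 kJ
Bonds formed (products):
  N≡N: 1 × 935 = 935
  O–H: 4 × 472 = 1888
  Σ(formed) = 2823 kJ
ΔH = Σ(broken) − Σ(formed) = 2237 − 2823 = −586 kJ
For 5× the reaction as written: 5 × (−586) = −2930 kJ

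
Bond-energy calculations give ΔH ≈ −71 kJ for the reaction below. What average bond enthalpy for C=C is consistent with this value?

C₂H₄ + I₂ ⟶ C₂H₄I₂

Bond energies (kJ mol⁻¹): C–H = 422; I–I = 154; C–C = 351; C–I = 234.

Let D be the C=C bond energy.
Σ(broken) = 4×422 + 1×D + 1×154 = 1842 + D
Σ(formed) = 1×351 + 4×422 + 2×234 = 2507
ΔH = Σ(broken) − Σ(formed) = (1842 + D) − (2507) = −665 + D
Setting this equal to −71 kJ gives D = 594 kJ/mol.

D(C=C) ≈ 594 kJ/mol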